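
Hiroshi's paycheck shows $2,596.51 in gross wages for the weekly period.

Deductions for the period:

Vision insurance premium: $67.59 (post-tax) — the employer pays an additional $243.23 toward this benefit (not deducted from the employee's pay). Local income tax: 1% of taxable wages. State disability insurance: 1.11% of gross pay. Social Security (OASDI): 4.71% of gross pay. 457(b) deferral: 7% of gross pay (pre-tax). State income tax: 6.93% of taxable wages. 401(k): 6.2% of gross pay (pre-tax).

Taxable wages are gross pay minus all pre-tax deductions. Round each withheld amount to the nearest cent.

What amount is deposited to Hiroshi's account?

457(b) deferral: $2,596.51 × 0.07 = $181.76
401(k): $2,596.51 × 0.062 = $160.98
Pre-tax total = $181.76 + $160.98 = $342.74
Taxable wages = $2,596.51 − $342.74 = $2,253.77
State income tax: $2,253.77 × 0.0693 = $156.19
Local income tax: $2,253.77 × 0.01 = $22.54
Social Security (OASDI): $2,596.51 × 0.0471 = $122.30
State disability insurance: $2,596.51 × 0.0111 = $28.82
Vision insurance premium: $67.59
(Employer's $243.23 toward vision insurance premium is not withheld from the employee.)
Total deductions = $181.76 + $160.98 + $156.19 + $22.54 + $122.30 + $28.82 + $67.59 = $740.18
Net pay = $2,596.51 − $740.18 = $1,856.33

$1,856.33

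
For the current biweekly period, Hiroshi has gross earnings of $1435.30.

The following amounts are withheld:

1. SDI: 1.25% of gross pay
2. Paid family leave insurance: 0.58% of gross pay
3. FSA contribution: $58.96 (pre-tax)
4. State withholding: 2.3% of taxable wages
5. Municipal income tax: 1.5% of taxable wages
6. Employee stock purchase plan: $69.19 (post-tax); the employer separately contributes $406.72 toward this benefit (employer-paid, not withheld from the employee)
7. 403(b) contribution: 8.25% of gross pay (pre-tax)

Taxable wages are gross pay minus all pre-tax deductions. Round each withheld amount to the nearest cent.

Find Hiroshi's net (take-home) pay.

$1114.68

FSA contribution: $58.96
403(b) contribution: $1435.30 × 0.0825 = $118.41
Pre-tax total = $58.96 + $118.41 = $177.37
Taxable wages = $1435.30 − $177.37 = $1257.93
State withholding: $1257.93 × 0.023 = $28.93
Municipal income tax: $1257.93 × 0.015 = $18.87
Paid family leave insurance: $1435.30 × 0.0058 = $8.32
SDI: $1435.30 × 0.0125 = $17.94
Employee stock purchase plan: $69.19
(Employer's $406.72 toward employee stock purchase plan is not withheld from the employee.)
Total deductions = $58.96 + $118.41 + $28.93 + $18.87 + $8.32 + $17.94 + $69.19 = $320.62
Net pay = $1435.30 − $320.62 = $1114.68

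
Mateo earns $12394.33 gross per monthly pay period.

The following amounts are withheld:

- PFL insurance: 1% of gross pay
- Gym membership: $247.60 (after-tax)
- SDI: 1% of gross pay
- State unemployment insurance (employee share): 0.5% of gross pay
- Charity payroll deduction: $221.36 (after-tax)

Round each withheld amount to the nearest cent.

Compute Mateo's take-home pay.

$11615.52

PFL insurance: $12394.33 × 0.01 = $123.94
SDI: $12394.33 × 0.01 = $123.94
State unemployment insurance (employee share): $12394.33 × 0.005 = $61.97
Gym membership: $247.60
Charity payroll deduction: $221.36
Total deductions = $123.94 + $123.94 + $61.97 + $247.60 + $221.36 = $778.81
Net pay = $12394.33 − $778.81 = $11615.52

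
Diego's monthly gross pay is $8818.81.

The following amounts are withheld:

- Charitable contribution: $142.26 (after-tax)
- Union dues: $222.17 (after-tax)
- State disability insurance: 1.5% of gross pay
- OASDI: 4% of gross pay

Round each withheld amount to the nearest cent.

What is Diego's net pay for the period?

$7969.35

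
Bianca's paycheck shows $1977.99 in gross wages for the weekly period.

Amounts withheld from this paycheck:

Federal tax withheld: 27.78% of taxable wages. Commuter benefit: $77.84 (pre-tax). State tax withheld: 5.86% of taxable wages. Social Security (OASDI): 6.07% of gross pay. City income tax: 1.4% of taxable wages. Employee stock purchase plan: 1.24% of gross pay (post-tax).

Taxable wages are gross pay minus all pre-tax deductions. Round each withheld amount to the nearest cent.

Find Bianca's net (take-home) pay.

Commuter benefit: $77.84
Taxable wages = $1977.99 − $77.84 = $1900.15
City income tax: $1900.15 × 0.014 = $26.60
State tax withheld: $1900.15 × 0.0586 = $111.35
Federal tax withheld: $1900.15 × 0.2778 = $527.86
Social Security (OASDI): $1977.99 × 0.0607 = $120.06
Employee stock purchase plan: $1977.99 × 0.0124 = $24.53
Total deductions = $77.84 + $26.60 + $111.35 + $527.86 + $120.06 + $24.53 = $888.24
Net pay = $1977.99 − $888.24 = $1089.75

$1089.75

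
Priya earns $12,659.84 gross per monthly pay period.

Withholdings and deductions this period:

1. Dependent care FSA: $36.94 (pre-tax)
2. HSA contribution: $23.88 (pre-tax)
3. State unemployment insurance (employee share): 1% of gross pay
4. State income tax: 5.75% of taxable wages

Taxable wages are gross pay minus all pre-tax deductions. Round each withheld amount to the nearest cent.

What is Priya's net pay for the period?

Dependent care FSA: $36.94
HSA contribution: $23.88
Pre-tax total = $36.94 + $23.88 = $60.82
Taxable wages = $12,659.84 − $60.82 = $12,599.02
State income tax: $12,599.02 × 0.0575 = $724.44
State unemployment insurance (employee share): $12,659.84 × 0.01 = $126.60
Total deductions = $36.94 + $23.88 + $724.44 + $126.60 = $911.86
Net pay = $12,659.84 − $911.86 = $11,747.98

$11,747.98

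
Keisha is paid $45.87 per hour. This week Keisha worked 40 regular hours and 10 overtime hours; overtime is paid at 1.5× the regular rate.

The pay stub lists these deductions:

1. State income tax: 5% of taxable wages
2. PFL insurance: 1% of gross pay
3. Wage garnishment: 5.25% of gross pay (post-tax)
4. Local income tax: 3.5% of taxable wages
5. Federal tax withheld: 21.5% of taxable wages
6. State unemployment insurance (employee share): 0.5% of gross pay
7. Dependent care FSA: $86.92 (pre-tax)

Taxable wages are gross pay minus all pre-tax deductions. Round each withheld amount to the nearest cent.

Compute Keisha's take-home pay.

$1,534.86

Regular pay: 40 × $45.87 = $1,834.80
Overtime pay: 10 × $45.87 × 1.5 = $688.05
Gross pay = $1,834.80 + $688.05 = $2,522.85
Dependent care FSA: $86.92
Taxable wages = $2,522.85 − $86.92 = $2,435.93
State income tax: $2,435.93 × 0.05 = $121.80
Federal tax withheld: $2,435.93 × 0.215 = $523.72
Local income tax: $2,435.93 × 0.035 = $85.26
PFL insurance: $2,522.85 × 0.01 = $25.23
State unemployment insurance (employee share): $2,522.85 × 0.005 = $12.61
Wage garnishment: $2,522.85 × 0.0525 = $132.45
Total deductions = $86.92 + $121.80 + $523.72 + $85.26 + $25.23 + $12.61 + $132.45 = $987.99
Net pay = $2,522.85 − $987.99 = $1,534.86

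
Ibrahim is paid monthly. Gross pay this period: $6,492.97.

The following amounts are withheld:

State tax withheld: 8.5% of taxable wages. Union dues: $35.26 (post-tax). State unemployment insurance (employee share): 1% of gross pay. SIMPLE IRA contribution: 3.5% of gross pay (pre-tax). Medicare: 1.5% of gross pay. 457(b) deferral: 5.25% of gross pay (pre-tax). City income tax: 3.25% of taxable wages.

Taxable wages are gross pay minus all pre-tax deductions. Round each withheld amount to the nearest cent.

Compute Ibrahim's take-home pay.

$5,031.09

457(b) deferral: $6,492.97 × 0.0525 = $340.88
SIMPLE IRA contribution: $6,492.97 × 0.035 = $227.25
Pre-tax total = $340.88 + $227.25 = $568.13
Taxable wages = $6,492.97 − $568.13 = $5,924.84
State tax withheld: $5,924.84 × 0.085 = $503.61
City income tax: $5,924.84 × 0.0325 = $192.56
Medicare: $6,492.97 × 0.015 = $97.39
State unemployment insurance (employee share): $6,492.97 × 0.01 = $64.93
Union dues: $35.26
Total deductions = $340.88 + $227.25 + $503.61 + $192.56 + $97.39 + $64.93 + $35.26 = $1,461.88
Net pay = $6,492.97 − $1,461.88 = $5,031.09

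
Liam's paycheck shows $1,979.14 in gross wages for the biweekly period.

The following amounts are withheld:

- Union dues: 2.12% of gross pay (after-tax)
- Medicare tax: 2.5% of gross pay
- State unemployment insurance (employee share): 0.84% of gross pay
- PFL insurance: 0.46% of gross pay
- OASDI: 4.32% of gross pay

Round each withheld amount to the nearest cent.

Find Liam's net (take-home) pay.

$1,776.48

State unemployment insurance (employee share): $1,979.14 × 0.0084 = $16.62
Medicare tax: $1,979.14 × 0.025 = $49.48
PFL insurance: $1,979.14 × 0.0046 = $9.10
OASDI: $1,979.14 × 0.0432 = $85.50
Union dues: $1,979.14 × 0.0212 = $41.96
Total deductions = $16.62 + $49.48 + $9.10 + $85.50 + $41.96 = $202.66
Net pay = $1,979.14 − $202.66 = $1,776.48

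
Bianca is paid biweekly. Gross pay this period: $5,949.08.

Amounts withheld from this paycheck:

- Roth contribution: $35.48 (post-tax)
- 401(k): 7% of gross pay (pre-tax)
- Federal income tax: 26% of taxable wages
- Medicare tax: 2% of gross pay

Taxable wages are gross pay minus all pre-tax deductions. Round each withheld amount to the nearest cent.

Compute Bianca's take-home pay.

$3,939.69

401(k): $5,949.08 × 0.07 = $416.44
Taxable wages = $5,949.08 − $416.44 = $5,532.64
Federal income tax: $5,532.64 × 0.26 = $1,438.49
Medicare tax: $5,949.08 × 0.02 = $118.98
Roth contribution: $35.48
Total deductions = $416.44 + $1,438.49 + $118.98 + $35.48 = $2,009.39
Net pay = $5,949.08 − $2,009.39 = $3,939.69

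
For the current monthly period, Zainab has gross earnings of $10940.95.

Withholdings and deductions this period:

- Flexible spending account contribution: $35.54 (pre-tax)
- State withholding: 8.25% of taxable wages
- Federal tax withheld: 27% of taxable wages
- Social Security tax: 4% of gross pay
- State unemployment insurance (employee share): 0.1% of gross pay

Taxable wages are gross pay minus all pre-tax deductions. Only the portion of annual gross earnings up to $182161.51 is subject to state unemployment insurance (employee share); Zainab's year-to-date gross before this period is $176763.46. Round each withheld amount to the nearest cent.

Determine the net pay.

$6618.21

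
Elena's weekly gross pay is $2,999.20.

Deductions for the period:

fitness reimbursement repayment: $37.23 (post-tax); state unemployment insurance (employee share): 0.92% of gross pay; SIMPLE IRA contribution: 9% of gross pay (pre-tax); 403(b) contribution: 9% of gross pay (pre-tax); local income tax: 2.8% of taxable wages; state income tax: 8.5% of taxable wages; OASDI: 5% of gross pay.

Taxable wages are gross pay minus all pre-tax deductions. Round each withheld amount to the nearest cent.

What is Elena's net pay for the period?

SIMPLE IRA contribution: $2,999.20 × 0.09 = $269.93
403(b) contribution: $2,999.20 × 0.09 = $269.93
Pre-tax total = $269.93 + $269.93 = $539.86
Taxable wages = $2,999.20 − $539.86 = $2,459.34
Local income tax: $2,459.34 × 0.028 = $68.86
State income tax: $2,459.34 × 0.085 = $209.04
State unemployment insurance (employee share): $2,999.20 × 0.0092 = $27.59
OASDI: $2,999.20 × 0.05 = $149.96
Fitness reimbursement repayment: $37.23
Total deductions = $269.93 + $269.93 + $68.86 + $209.04 + $27.59 + $149.96 + $37.23 = $1,032.54
Net pay = $2,999.20 − $1,032.54 = $1,966.66

$1,966.66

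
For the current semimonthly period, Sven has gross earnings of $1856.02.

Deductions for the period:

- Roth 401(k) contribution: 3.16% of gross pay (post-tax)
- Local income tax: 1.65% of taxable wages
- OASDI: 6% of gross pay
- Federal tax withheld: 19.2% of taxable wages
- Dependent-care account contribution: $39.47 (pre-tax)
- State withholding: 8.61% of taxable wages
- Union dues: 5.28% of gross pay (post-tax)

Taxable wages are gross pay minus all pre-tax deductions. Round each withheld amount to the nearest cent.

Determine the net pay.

Dependent-care account contribution: $39.47
Taxable wages = $1856.02 − $39.47 = $1816.55
Federal tax withheld: $1816.55 × 0.192 = $348.78
Local income tax: $1816.55 × 0.0165 = $29.97
State withholding: $1816.55 × 0.0861 = $156.40
OASDI: $1856.02 × 0.06 = $111.36
Union dues: $1856.02 × 0.0528 = $98.00
Roth 401(k) contribution: $1856.02 × 0.0316 = $58.65
Total deductions = $39.47 + $348.78 + $29.97 + $156.40 + $111.36 + $98.00 + $58.65 = $842.63
Net pay = $1856.02 − $842.63 = $1013.39

$1013.39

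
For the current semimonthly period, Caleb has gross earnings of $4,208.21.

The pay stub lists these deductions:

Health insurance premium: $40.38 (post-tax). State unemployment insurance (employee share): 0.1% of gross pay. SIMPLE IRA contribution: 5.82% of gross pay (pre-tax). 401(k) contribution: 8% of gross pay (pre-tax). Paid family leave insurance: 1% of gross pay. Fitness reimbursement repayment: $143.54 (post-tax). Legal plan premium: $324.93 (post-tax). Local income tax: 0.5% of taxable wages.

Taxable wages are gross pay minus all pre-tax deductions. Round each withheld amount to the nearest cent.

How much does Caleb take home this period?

401(k) contribution: $4,208.21 × 0.08 = $336.66
SIMPLE IRA contribution: $4,208.21 × 0.0582 = $244.92
Pre-tax total = $336.66 + $244.92 = $581.58
Taxable wages = $4,208.21 − $581.58 = $3,626.63
Local income tax: $3,626.63 × 0.005 = $18.13
State unemployment insurance (employee share): $4,208.21 × 0.001 = $4.21
Paid family leave insurance: $4,208.21 × 0.01 = $42.08
Health insurance premium: $40.38
Fitness reimbursement repayment: $143.54
Legal plan premium: $324.93
Total deductions = $336.66 + $244.92 + $18.13 + $4.21 + $42.08 + $40.38 + $143.54 + $324.93 = $1,154.85
Net pay = $4,208.21 − $1,154.85 = $3,053.36

$3,053.36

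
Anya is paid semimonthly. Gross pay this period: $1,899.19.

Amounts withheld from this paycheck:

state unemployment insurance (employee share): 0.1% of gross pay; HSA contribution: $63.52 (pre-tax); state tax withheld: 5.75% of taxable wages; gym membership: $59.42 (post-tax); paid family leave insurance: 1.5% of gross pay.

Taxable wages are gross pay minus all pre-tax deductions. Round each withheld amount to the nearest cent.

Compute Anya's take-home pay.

HSA contribution: $63.52
Taxable wages = $1,899.19 − $63.52 = $1,835.67
State tax withheld: $1,835.67 × 0.0575 = $105.55
State unemployment insurance (employee share): $1,899.19 × 0.001 = $1.90
Paid family leave insurance: $1,899.19 × 0.015 = $28.49
Gym membership: $59.42
Total deductions = $63.52 + $105.55 + $1.90 + $28.49 + $59.42 = $258.88
Net pay = $1,899.19 − $258.88 = $1,640.31

$1,640.31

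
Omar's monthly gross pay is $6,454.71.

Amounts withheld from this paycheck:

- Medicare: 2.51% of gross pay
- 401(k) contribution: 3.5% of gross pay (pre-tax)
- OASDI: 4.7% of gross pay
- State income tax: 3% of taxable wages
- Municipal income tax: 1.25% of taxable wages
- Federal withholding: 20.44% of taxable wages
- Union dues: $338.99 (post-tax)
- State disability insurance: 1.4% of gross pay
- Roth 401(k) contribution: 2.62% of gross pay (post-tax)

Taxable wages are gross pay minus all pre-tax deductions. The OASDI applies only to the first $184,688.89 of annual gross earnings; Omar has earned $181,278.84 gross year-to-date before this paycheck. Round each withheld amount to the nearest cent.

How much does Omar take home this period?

$3,770.16

401(k) contribution: $6,454.71 × 0.035 = $225.91
Taxable wages = $6,454.71 − $225.91 = $6,228.80
Federal withholding: $6,228.80 × 0.2044 = $1,273.17
Municipal income tax: $6,228.80 × 0.0125 = $77.86
State income tax: $6,228.80 × 0.03 = $186.86
State disability insurance: $6,454.71 × 0.014 = $90.37
OASDI: only $184,688.89 − $181,278.84 = $3,410.05 of this check is subject → $3,410.05 × 0.047 = $160.27
Medicare: $6,454.71 × 0.0251 = $162.01
Roth 401(k) contribution: $6,454.71 × 0.0262 = $169.11
Union dues: $338.99
Total deductions = $225.91 + $1,273.17 + $77.86 + $186.86 + $90.37 + $160.27 + $162.01 + $169.11 + $338.99 = $2,684.55
Net pay = $6,454.71 − $2,684.55 = $3,770.16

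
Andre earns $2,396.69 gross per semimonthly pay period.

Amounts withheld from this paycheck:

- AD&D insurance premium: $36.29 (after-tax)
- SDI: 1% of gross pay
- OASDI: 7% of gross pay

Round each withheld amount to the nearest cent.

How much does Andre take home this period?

OASDI: $2,396.69 × 0.07 = $167.77
SDI: $2,396.69 × 0.01 = $23.97
AD&D insurance premium: $36.29
Total deductions = $167.77 + $23.97 + $36.29 = $228.03
Net pay = $2,396.69 − $228.03 = $2,168.66

$2,168.66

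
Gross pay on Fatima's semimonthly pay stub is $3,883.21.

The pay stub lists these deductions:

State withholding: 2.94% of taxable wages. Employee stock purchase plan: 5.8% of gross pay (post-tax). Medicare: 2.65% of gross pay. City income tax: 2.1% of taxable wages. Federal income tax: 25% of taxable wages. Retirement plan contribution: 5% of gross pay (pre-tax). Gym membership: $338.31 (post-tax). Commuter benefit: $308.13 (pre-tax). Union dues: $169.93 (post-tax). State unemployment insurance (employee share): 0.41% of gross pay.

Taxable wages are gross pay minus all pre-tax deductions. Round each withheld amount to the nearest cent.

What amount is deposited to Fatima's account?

Commuter benefit: $308.13
Retirement plan contribution: $3,883.21 × 0.05 = $194.16
Pre-tax total = $308.13 + $194.16 = $502.29
Taxable wages = $3,883.21 − $502.29 = $3,380.92
Federal income tax: $3,380.92 × 0.25 = $845.23
City income tax: $3,380.92 × 0.021 = $71.00
State withholding: $3,380.92 × 0.0294 = $99.40
State unemployment insurance (employee share): $3,883.21 × 0.0041 = $15.92
Medicare: $3,883.21 × 0.0265 = $102.91
Gym membership: $338.31
Employee stock purchase plan: $3,883.21 × 0.058 = $225.23
Union dues: $169.93
Total deductions = $308.13 + $194.16 + $845.23 + $71.00 + $99.40 + $15.92 + $102.91 + $338.31 + $225.23 + $169.93 = $2,370.22
Net pay = $3,883.21 − $2,370.22 = $1,512.99

$1,512.99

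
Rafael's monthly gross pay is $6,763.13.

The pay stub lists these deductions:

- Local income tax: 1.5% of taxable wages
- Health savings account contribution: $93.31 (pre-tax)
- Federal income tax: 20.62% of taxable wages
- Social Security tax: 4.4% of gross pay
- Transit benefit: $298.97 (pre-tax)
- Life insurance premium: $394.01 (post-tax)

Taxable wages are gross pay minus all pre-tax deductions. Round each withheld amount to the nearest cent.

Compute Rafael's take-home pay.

$4,270.03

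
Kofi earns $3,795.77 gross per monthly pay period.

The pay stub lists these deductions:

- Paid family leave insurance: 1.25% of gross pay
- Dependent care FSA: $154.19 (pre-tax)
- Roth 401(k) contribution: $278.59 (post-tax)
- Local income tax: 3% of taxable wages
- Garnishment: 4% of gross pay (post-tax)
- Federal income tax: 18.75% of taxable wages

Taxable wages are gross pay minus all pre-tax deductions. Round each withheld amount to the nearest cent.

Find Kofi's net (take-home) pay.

Dependent care FSA: $154.19
Taxable wages = $3,795.77 − $154.19 = $3,641.58
Federal income tax: $3,641.58 × 0.1875 = $682.80
Local income tax: $3,641.58 × 0.03 = $109.25
Paid family leave insurance: $3,795.77 × 0.0125 = $47.45
Garnishment: $3,795.77 × 0.04 = $151.83
Roth 401(k) contribution: $278.59
Total deductions = $154.19 + $682.80 + $109.25 + $47.45 + $151.83 + $278.59 = $1,424.11
Net pay = $3,795.77 − $1,424.11 = $2,371.66

$2,371.66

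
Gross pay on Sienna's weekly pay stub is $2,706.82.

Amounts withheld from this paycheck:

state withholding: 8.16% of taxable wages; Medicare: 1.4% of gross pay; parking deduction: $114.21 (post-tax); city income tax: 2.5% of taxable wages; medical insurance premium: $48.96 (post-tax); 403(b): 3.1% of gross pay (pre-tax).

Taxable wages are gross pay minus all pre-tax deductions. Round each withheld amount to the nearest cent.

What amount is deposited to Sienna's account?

$2,142.24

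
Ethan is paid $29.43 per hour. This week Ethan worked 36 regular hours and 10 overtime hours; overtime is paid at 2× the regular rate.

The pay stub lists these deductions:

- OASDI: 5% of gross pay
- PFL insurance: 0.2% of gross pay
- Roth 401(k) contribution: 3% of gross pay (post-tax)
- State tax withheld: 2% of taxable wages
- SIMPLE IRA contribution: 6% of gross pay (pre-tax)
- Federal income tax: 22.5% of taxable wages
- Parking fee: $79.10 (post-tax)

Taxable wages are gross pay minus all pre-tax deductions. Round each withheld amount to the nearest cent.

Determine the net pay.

Regular pay: 36 × $29.43 = $1,059.48
Overtime pay: 10 × $29.43 × 2 = $588.60
Gross pay = $1,059.48 + $588.60 = $1,648.08
SIMPLE IRA contribution: $1,648.08 × 0.06 = $98.88
Taxable wages = $1,648.08 − $98.88 = $1,549.20
State tax withheld: $1,549.20 × 0.02 = $30.98
Federal income tax: $1,549.20 × 0.225 = $348.57
PFL insurance: $1,648.08 × 0.002 = $3.30
OASDI: $1,648.08 × 0.05 = $82.40
Roth 401(k) contribution: $1,648.08 × 0.03 = $49.44
Parking fee: $79.10
Total deductions = $98.88 + $30.98 + $348.57 + $3.30 + $82.40 + $49.44 + $79.10 = $692.67
Net pay = $1,648.08 − $692.67 = $955.41

$955.41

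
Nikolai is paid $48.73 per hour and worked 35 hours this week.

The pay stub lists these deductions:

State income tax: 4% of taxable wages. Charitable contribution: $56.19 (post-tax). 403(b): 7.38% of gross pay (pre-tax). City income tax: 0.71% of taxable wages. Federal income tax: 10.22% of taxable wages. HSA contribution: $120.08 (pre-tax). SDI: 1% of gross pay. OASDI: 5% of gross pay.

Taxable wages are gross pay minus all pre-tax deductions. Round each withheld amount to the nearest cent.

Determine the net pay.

Gross pay: 35 × $48.73 = $1705.55
HSA contribution: $120.08
403(b): $1705.55 × 0.0738 = $125.87
Pre-tax total = $120.08 + $125.87 = $245.95
Taxable wages = $1705.55 − $245.95 = $1459.60
State income tax: $1459.60 × 0.04 = $58.38
Federal income tax: $1459.60 × 0.1022 = $149.17
City income tax: $1459.60 × 0.0071 = $10.36
SDI: $1705.55 × 0.01 = $17.06
OASDI: $1705.55 × 0.05 = $85.28
Charitable contribution: $56.19
Total deductions = $120.08 + $125.87 + $58.38 + $149.17 + $10.36 + $17.06 + $85.28 + $56.19 = $622.39
Net pay = $1705.55 − $622.39 = $1083.16

$1083.16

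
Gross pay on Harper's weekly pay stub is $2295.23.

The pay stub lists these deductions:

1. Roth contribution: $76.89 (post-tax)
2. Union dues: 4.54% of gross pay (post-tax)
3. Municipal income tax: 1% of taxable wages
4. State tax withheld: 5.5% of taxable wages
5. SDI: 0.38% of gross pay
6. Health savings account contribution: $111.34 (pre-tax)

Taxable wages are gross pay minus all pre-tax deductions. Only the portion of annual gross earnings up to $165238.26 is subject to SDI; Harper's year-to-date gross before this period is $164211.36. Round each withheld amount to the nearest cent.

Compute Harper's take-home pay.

$1856.95

Health savings account contribution: $111.34
Taxable wages = $2295.23 − $111.34 = $2183.89
State tax withheld: $2183.89 × 0.055 = $120.11
Municipal income tax: $2183.89 × 0.01 = $21.84
SDI: only $165238.26 − $164211.36 = $1026.90 of this check is subject → $1026.90 × 0.0038 = $3.90
Union dues: $2295.23 × 0.0454 = $104.20
Roth contribution: $76.89
Total deductions = $111.34 + $120.11 + $21.84 + $3.90 + $104.20 + $76.89 = $438.28
Net pay = $2295.23 − $438.28 = $1856.95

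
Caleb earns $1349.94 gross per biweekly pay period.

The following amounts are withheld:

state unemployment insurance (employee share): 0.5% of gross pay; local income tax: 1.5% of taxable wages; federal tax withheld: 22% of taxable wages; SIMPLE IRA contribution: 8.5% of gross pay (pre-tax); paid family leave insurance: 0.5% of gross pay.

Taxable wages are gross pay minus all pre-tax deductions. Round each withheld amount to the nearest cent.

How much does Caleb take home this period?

$931.43

SIMPLE IRA contribution: $1349.94 × 0.085 = $114.74
Taxable wages = $1349.94 − $114.74 = $1235.20
Local income tax: $1235.20 × 0.015 = $18.53
Federal tax withheld: $1235.20 × 0.22 = $271.74
Paid family leave insurance: $1349.94 × 0.005 = $6.75
State unemployment insurance (employee share): $1349.94 × 0.005 = $6.75
Total deductions = $114.74 + $18.53 + $271.74 + $6.75 + $6.75 = $418.51
Net pay = $1349.94 − $418.51 = $931.43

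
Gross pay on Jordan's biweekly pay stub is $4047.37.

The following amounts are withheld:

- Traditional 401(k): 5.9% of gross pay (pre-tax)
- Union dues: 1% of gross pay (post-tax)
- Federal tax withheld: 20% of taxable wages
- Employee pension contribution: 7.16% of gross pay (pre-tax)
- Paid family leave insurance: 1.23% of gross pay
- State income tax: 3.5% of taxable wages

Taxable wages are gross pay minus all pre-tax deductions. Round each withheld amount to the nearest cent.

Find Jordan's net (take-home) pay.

$2601.62

Traditional 401(k): $4047.37 × 0.059 = $238.79
Employee pension contribution: $4047.37 × 0.0716 = $289.79
Pre-tax total = $238.79 + $289.79 = $528.58
Taxable wages = $4047.37 − $528.58 = $3518.79
Federal tax withheld: $3518.79 × 0.2 = $703.76
State income tax: $3518.79 × 0.035 = $123.16
Paid family leave insurance: $4047.37 × 0.0123 = $49.78
Union dues: $4047.37 × 0.01 = $40.47
Total deductions = $238.79 + $289.79 + $703.76 + $123.16 + $49.78 + $40.47 = $1445.75
Net pay = $4047.37 − $1445.75 = $2601.62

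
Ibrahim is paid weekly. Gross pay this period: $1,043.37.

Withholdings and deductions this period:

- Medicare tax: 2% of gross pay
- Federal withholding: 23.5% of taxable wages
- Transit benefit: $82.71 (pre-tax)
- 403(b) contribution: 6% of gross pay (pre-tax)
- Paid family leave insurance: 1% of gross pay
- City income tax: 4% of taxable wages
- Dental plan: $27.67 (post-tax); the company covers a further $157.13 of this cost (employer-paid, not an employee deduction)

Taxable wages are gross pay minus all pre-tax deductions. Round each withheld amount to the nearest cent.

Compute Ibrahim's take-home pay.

Transit benefit: $82.71
403(b) contribution: $1,043.37 × 0.06 = $62.60
Pre-tax total = $82.71 + $62.60 = $145.31
Taxable wages = $1,043.37 − $145.31 = $898.06
Federal withholding: $898.06 × 0.235 = $211.04
City income tax: $898.06 × 0.04 = $35.92
Medicare tax: $1,043.37 × 0.02 = $20.87
Paid family leave insurance: $1,043.37 × 0.01 = $10.43
Dental plan: $27.67
(Employer's $157.13 toward dental plan is not withheld from the employee.)
Total deductions = $82.71 + $62.60 + $211.04 + $35.92 + $20.87 + $10.43 + $27.67 = $451.24
Net pay = $1,043.37 − $451.24 = $592.13

$592.13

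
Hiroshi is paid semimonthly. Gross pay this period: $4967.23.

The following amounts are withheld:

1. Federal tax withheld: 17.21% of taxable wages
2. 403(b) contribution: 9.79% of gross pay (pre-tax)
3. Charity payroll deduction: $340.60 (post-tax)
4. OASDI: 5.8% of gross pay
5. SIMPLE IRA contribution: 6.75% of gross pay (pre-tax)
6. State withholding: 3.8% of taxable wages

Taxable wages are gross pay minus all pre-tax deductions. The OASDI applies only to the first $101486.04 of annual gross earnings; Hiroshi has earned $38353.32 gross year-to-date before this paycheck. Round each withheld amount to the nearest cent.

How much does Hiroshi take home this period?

SIMPLE IRA contribution: $4967.23 × 0.0675 = $335.29
403(b) contribution: $4967.23 × 0.0979 = $486.29
Pre-tax total = $335.29 + $486.29 = $821.58
Taxable wages = $4967.23 − $821.58 = $4145.65
Federal tax withheld: $4145.65 × 0.1721 = $713.47
State withholding: $4145.65 × 0.038 = $157.53
OASDI: cap not yet reached, full $4967.23 is subject → $4967.23 × 0.058 = $288.10
Charity payroll deduction: $340.60
Total deductions = $335.29 + $486.29 + $713.47 + $157.53 + $288.10 + $340.60 = $2321.28
Net pay = $4967.23 − $2321.28 = $2645.95

$2645.95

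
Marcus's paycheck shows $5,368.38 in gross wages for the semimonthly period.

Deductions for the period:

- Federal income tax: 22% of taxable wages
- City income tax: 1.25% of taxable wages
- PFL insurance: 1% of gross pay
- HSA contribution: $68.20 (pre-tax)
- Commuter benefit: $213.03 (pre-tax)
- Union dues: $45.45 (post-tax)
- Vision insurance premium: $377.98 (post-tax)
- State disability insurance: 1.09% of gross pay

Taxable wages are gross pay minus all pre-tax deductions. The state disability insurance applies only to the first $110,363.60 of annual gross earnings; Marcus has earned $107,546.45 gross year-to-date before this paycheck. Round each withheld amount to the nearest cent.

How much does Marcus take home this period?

Commuter benefit: $213.03
HSA contribution: $68.20
Pre-tax total = $213.03 + $68.20 = $281.23
Taxable wages = $5,368.38 − $281.23 = $5,087.15
Federal income tax: $5,087.15 × 0.22 = $1,119.17
City income tax: $5,087.15 × 0.0125 = $63.59
PFL insurance: $5,368.38 × 0.01 = $53.68
State disability insurance: only $110,363.60 − $107,546.45 = $2,817.15 of this check is subject → $2,817.15 × 0.0109 = $30.71
Union dues: $45.45
Vision insurance premium: $377.98
Total deductions = $213.03 + $68.20 + $1,119.17 + $63.59 + $53.68 + $30.71 + $45.45 + $377.98 = $1,971.81
Net pay = $5,368.38 − $1,971.81 = $3,396.57

$3,396.57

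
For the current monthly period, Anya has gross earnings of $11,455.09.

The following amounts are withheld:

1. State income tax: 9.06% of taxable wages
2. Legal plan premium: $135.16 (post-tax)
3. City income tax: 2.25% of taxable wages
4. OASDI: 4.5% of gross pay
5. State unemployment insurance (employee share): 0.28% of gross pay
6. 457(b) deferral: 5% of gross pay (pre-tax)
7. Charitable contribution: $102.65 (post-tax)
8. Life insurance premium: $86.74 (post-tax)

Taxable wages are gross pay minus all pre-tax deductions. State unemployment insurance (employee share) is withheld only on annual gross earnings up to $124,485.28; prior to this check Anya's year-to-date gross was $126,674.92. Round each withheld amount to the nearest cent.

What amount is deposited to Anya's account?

457(b) deferral: $11,455.09 × 0.05 = $572.75
Taxable wages = $11,455.09 − $572.75 = $10,882.34
City income tax: $10,882.34 × 0.0225 = $244.85
State income tax: $10,882.34 × 0.0906 = $985.94
OASDI: $11,455.09 × 0.045 = $515.48
State unemployment insurance (employee share): annual cap $124,485.28 already reached (YTD $126,674.92), so $0.00
Legal plan premium: $135.16
Charitable contribution: $102.65
Life insurance premium: $86.74
Total deductions = $572.75 + $244.85 + $985.94 + $515.48 + $0.00 + $135.16 + $102.65 + $86.74 = $2,643.57
Net pay = $11,455.09 − $2,643.57 = $8,811.52

$8,811.52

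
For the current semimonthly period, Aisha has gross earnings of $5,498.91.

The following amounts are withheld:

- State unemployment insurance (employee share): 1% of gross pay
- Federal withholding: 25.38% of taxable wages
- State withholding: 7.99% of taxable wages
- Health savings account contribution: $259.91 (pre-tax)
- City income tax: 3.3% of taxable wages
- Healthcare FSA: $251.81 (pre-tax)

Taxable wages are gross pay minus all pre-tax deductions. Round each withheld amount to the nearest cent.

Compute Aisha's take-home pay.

$3,103.39

Health savings account contribution: $259.91
Healthcare FSA: $251.81
Pre-tax total = $259.91 + $251.81 = $511.72
Taxable wages = $5,498.91 − $511.72 = $4,987.19
City income tax: $4,987.19 × 0.033 = $164.58
State withholding: $4,987.19 × 0.0799 = $398.48
Federal withholding: $4,987.19 × 0.2538 = $1,265.75
State unemployment insurance (employee share): $5,498.91 × 0.01 = $54.99
Total deductions = $259.91 + $251.81 + $164.58 + $398.48 + $1,265.75 + $54.99 = $2,395.52
Net pay = $5,498.91 − $2,395.52 = $3,103.39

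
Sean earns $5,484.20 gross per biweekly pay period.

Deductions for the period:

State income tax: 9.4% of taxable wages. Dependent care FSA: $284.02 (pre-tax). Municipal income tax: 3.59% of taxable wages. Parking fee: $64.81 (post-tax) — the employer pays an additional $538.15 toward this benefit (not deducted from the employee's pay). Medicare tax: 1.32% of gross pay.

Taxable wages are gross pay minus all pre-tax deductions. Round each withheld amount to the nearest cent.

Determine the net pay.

Dependent care FSA: $284.02
Taxable wages = $5,484.20 − $284.02 = $5,200.18
State income tax: $5,200.18 × 0.094 = $488.82
Municipal income tax: $5,200.18 × 0.0359 = $186.69
Medicare tax: $5,484.20 × 0.0132 = $72.39
Parking fee: $64.81
(Employer's $538.15 toward parking fee is not withheld from the employee.)
Total deductions = $284.02 + $488.82 + $186.69 + $72.39 + $64.81 = $1,096.73
Net pay = $5,484.20 − $1,096.73 = $4,387.47

$4,387.47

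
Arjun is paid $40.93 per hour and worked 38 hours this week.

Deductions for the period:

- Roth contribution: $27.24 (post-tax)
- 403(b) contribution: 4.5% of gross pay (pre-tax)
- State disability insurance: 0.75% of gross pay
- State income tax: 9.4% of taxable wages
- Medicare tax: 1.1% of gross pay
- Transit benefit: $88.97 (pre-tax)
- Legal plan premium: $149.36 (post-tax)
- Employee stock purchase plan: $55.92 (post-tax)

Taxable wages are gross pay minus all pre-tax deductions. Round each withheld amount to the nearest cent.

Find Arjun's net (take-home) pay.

Gross pay: 38 × $40.93 = $1,555.34
403(b) contribution: $1,555.34 × 0.045 = $69.99
Transit benefit: $88.97
Pre-tax total = $69.99 + $88.97 = $158.96
Taxable wages = $1,555.34 − $158.96 = $1,396.38
State income tax: $1,396.38 × 0.094 = $131.26
Medicare tax: $1,555.34 × 0.011 = $17.11
State disability insurance: $1,555.34 × 0.0075 = $11.67
Legal plan premium: $149.36
Employee stock purchase plan: $55.92
Roth contribution: $27.24
Total deductions = $69.99 + $88.97 + $131.26 + $17.11 + $11.67 + $149.36 + $55.92 + $27.24 = $551.52
Net pay = $1,555.34 − $551.52 = $1,003.82

$1,003.82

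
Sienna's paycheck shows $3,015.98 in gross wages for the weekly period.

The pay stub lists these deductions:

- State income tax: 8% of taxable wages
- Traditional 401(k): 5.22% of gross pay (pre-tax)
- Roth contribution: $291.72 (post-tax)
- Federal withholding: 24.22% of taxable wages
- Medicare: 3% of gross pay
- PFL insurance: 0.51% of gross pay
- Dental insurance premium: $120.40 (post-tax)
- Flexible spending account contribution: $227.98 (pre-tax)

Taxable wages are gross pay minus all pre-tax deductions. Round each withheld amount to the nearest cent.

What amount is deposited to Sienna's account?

$1,265.02

Flexible spending account contribution: $227.98
Traditional 401(k): $3,015.98 × 0.0522 = $157.43
Pre-tax total = $227.98 + $157.43 = $385.41
Taxable wages = $3,015.98 − $385.41 = $2,630.57
Federal withholding: $2,630.57 × 0.2422 = $637.12
State income tax: $2,630.57 × 0.08 = $210.45
PFL insurance: $3,015.98 × 0.0051 = $15.38
Medicare: $3,015.98 × 0.03 = $90.48
Dental insurance premium: $120.40
Roth contribution: $291.72
Total deductions = $227.98 + $157.43 + $637.12 + $210.45 + $15.38 + $90.48 + $120.40 + $291.72 = $1,750.96
Net pay = $3,015.98 − $1,750.96 = $1,265.02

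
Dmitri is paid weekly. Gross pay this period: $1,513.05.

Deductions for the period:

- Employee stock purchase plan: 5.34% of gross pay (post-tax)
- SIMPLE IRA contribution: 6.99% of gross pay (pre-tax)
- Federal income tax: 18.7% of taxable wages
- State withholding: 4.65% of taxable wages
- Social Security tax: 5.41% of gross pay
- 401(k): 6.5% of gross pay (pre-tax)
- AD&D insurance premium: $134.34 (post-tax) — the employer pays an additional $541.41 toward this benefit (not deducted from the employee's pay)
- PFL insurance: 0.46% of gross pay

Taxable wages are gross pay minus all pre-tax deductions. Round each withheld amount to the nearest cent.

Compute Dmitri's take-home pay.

$699.34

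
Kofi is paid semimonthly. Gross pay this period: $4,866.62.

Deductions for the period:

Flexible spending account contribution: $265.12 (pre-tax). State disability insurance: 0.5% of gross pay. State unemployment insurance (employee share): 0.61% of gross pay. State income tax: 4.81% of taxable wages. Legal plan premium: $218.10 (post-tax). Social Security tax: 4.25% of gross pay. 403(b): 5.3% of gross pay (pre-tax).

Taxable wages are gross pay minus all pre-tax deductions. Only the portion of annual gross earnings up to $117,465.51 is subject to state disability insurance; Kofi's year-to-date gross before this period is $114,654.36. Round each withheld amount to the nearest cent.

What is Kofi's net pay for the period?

403(b): $4,866.62 × 0.053 = $257.93
Flexible spending account contribution: $265.12
Pre-tax total = $257.93 + $265.12 = $523.05
Taxable wages = $4,866.62 − $523.05 = $4,343.57
State income tax: $4,343.57 × 0.0481 = $208.93
State unemployment insurance (employee share): $4,866.62 × 0.0061 = $29.69
State disability insurance: only $117,465.51 − $114,654.36 = $2,811.15 of this check is subject → $2,811.15 × 0.005 = $14.06
Social Security tax: $4,866.62 × 0.0425 = $206.83
Legal plan premium: $218.10
Total deductions = $257.93 + $265.12 + $208.93 + $29.69 + $14.06 + $206.83 + $218.10 = $1,200.66
Net pay = $4,866.62 − $1,200.66 = $3,665.96

$3,665.96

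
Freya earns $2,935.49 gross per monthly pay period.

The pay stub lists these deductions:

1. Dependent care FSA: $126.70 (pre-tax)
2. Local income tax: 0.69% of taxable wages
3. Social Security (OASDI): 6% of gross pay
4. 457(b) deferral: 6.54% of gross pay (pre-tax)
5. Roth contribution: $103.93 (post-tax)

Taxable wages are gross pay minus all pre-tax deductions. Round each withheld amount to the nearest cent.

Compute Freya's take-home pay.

Dependent care FSA: $126.70
457(b) deferral: $2,935.49 × 0.0654 = $191.98
Pre-tax total = $126.70 + $191.98 = $318.68
Taxable wages = $2,935.49 − $318.68 = $2,616.81
Local income tax: $2,616.81 × 0.0069 = $18.06
Social Security (OASDI): $2,935.49 × 0.06 = $176.13
Roth contribution: $103.93
Total deductions = $126.70 + $191.98 + $18.06 + $176.13 + $103.93 = $616.80
Net pay = $2,935.49 − $616.80 = $2,318.69

$2,318.69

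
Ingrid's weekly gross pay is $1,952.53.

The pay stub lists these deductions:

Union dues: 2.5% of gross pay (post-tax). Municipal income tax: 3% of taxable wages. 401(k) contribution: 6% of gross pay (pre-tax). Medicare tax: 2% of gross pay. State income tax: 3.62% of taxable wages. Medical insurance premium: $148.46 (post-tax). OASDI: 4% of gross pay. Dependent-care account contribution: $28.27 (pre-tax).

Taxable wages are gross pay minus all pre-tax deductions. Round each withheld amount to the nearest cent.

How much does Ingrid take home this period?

$1,373.06

401(k) contribution: $1,952.53 × 0.06 = $117.15
Dependent-care account contribution: $28.27
Pre-tax total = $117.15 + $28.27 = $145.42
Taxable wages = $1,952.53 − $145.42 = $1,807.11
Municipal income tax: $1,807.11 × 0.03 = $54.21
State income tax: $1,807.11 × 0.0362 = $65.42
OASDI: $1,952.53 × 0.04 = $78.10
Medicare tax: $1,952.53 × 0.02 = $39.05
Union dues: $1,952.53 × 0.025 = $48.81
Medical insurance premium: $148.46
Total deductions = $117.15 + $28.27 + $54.21 + $65.42 + $78.10 + $39.05 + $48.81 + $148.46 = $579.47
Net pay = $1,952.53 − $579.47 = $1,373.06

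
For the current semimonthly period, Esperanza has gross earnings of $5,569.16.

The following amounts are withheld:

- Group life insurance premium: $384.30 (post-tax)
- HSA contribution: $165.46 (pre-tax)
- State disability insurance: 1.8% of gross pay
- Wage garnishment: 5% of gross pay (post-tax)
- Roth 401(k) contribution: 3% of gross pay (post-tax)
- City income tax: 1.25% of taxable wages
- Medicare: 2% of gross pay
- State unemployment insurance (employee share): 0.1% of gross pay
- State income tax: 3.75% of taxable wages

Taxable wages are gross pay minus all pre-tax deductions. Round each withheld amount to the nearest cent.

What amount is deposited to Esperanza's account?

HSA contribution: $165.46
Taxable wages = $5,569.16 − $165.46 = $5,403.70
City income tax: $5,403.70 × 0.0125 = $67.55
State income tax: $5,403.70 × 0.0375 = $202.64
State disability insurance: $5,569.16 × 0.018 = $100.24
State unemployment insurance (employee share): $5,569.16 × 0.001 = $5.57
Medicare: $5,569.16 × 0.02 = $111.38
Wage garnishment: $5,569.16 × 0.05 = $278.46
Roth 401(k) contribution: $5,569.16 × 0.03 = $167.07
Group life insurance premium: $384.30
Total deductions = $165.46 + $67.55 + $202.64 + $100.24 + $5.57 + $111.38 + $278.46 + $167.07 + $384.30 = $1,482.67
Net pay = $5,569.16 − $1,482.67 = $4,086.49

$4,086.49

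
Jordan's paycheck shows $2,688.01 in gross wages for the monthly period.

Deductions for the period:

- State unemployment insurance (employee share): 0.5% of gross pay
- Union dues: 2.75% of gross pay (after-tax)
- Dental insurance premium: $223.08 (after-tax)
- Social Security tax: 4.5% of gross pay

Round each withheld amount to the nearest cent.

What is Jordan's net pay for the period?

State unemployment insurance (employee share): $2,688.01 × 0.005 = $13.44
Social Security tax: $2,688.01 × 0.045 = $120.96
Dental insurance premium: $223.08
Union dues: $2,688.01 × 0.0275 = $73.92
Total deductions = $13.44 + $120.96 + $223.08 + $73.92 = $431.40
Net pay = $2,688.01 − $431.40 = $2,256.61

$2,256.61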